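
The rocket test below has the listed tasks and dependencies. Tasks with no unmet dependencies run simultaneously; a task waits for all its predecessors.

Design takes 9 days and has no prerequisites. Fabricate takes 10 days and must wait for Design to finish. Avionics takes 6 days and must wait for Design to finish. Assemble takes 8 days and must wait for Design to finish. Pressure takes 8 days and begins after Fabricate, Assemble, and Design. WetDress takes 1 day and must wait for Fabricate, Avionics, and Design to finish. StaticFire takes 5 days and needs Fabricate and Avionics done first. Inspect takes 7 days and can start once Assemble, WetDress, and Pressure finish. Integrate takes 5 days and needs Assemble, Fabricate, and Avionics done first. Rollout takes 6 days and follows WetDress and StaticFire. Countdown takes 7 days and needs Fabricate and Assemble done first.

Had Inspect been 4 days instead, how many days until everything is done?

Actual critical path: Design→Fabricate→Pressure→Inspect = 9+10+8+7 = 34 ⇒ 34 days.
Since Inspect is critical, the -3 change carries straight to that chain (now 31 days).
The critical path is still Design→Fabricate→Pressure→Inspect; finish is now 31 days.

31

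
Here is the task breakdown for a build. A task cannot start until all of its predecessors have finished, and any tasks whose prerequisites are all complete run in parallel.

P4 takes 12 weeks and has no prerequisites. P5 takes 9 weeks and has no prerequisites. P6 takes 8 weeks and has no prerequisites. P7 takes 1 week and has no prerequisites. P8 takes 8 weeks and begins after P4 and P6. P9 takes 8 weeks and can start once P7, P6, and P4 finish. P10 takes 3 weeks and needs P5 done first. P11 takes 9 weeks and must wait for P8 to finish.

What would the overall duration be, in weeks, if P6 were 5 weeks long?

29

Actual critical path: P4→P8→P11 = 12+8+9 = 29 ⇒ 29 weeks.
P6 is off the critical path — its longest chain is 25 weeks, giving 4 of slack.
The critical path is still P4→P8→P11; finish is now 29 weeks.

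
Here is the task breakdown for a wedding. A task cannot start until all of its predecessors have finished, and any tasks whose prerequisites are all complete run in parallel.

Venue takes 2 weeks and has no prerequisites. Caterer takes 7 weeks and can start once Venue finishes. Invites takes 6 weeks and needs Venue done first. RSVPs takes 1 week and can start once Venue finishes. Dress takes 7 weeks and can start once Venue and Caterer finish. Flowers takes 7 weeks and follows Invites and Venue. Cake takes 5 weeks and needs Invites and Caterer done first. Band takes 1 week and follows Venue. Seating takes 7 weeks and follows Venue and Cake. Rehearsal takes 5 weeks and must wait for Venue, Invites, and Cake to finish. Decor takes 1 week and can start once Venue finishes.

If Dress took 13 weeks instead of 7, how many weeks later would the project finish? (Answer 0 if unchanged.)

Actual critical path: Venue→Caterer→Cake→Seating = 2+7+5+7 = 21 ⇒ 21 weeks.
Dress has 5 weeks of float (longest path through it is 16).
The binding chain switches to Venue→Caterer→Dress = 2+7+13 = 22; finish 22 weeks.
Change in finish: 22 − 21 = +1 weeks.

1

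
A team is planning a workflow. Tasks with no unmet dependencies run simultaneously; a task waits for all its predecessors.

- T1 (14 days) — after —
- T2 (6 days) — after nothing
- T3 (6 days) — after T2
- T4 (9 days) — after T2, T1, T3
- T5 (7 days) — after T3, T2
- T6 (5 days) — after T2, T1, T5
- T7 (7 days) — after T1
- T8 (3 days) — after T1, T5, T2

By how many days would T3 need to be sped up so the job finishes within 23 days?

Current finish: 24 days; target: 23.
T3 is on every critical path, so each day cut from T3 cuts the finish by one (this holds down to a finish of 23).
Need 24 − 23 = 1 day off T3 → T3 becomes 5 days, finish becomes 23.

1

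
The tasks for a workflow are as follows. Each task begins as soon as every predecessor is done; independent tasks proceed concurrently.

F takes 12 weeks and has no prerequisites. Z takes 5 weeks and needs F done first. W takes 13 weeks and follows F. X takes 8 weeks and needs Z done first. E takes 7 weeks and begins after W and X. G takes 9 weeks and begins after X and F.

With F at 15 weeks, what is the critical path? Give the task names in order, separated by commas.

F, Z, X, G

Critical path before the change: F→Z→X→G = 12+5+8+9 = 34 giving 34 weeks.
F is on the critical path; changing it to 15 makes that path 37 weeks.
That remains the longest chain; total 37 weeks.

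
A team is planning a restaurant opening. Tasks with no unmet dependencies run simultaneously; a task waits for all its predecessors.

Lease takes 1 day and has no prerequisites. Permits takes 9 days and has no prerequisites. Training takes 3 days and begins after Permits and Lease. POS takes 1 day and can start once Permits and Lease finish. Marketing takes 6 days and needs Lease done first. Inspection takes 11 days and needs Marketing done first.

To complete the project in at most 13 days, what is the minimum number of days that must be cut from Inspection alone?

5

Current finish: 18 days; target: 13.
Inspection is on every critical path, so each day cut from Inspection cuts the finish by one (this holds down to a finish of 12).
Need 18 − 13 = 5 days off Inspection → Inspection becomes 6 days, finish becomes 13.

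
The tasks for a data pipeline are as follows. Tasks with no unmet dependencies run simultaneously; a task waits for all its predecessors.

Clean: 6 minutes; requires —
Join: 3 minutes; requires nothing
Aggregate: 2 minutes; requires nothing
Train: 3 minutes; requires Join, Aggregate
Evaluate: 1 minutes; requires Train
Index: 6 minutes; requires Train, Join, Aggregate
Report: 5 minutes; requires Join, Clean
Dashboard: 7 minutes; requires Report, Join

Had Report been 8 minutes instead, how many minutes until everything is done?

As given, the longest chain is Clean→Report→Dashboard = 6+5+7 = 18, so the finish is 18 minutes.
Report is on the critical path; changing it to 8 makes that path 21 minutes.
The critical path is still Clean→Report→Dashboard; finish is now 21 minutes.

21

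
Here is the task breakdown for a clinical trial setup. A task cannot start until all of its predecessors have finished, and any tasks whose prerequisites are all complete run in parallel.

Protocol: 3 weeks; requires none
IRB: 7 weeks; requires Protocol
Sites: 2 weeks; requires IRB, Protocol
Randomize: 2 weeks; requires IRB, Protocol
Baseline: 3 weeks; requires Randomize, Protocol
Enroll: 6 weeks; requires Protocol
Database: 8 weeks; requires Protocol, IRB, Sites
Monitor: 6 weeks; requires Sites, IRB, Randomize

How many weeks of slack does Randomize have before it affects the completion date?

Protocol→IRB→Sites→Database = 3+7+2+8 = 20 sets the makespan at 20 weeks.
Randomize finishes as early as 12 and must finish by 14.
Slack of Randomize = 12 − 10 = 2 weeks.

2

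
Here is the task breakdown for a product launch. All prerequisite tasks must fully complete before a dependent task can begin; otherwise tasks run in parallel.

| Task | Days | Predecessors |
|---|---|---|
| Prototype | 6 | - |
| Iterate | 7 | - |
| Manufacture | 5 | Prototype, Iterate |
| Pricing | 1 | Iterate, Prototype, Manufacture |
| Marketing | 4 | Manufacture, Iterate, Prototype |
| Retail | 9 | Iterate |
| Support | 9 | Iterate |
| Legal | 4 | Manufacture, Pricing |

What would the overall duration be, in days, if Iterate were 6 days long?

The binding path is Iterate→Manufacture→Pricing→Legal = 7+5+1+4 = 17; finish at 17 days.
Iterate is on the critical path; changing it to 6 makes that path 16 days.
New critical path: Prototype→Manufacture→Pricing→Legal = 6+5+1+4 = 16 ⇒ 16 days.

16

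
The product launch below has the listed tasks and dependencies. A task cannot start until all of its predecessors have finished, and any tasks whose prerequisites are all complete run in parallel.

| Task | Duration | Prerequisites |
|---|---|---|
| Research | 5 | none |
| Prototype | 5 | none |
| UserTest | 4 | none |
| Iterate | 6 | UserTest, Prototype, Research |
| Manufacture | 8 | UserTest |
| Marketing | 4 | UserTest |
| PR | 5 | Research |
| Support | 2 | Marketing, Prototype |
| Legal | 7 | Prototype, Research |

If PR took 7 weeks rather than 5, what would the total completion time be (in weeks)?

The binding path is Research→Legal = 5+7 = 12; finish at 12 weeks.
PR is off the critical path — its longest chain is 10 weeks, giving 2 of slack.
The binding chain switches to Research→PR = 5+7 = 12; finish 12 weeks.

12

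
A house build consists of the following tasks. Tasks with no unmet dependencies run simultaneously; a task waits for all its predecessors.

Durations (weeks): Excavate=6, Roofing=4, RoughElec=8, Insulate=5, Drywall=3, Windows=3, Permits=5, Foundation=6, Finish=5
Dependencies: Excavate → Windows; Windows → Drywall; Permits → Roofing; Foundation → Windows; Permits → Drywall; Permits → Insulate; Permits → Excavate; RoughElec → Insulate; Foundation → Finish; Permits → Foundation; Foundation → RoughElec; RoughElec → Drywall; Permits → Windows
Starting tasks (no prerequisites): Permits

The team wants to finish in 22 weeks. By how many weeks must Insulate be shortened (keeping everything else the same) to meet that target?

2

Current finish: 24 weeks; target: 22.
Insulate is on every critical path, so each week cut from Insulate cuts the finish by one (this holds down to a finish of 22).
Need 24 − 22 = 2 weeks off Insulate → Insulate becomes 3 weeks, finish becomes 22.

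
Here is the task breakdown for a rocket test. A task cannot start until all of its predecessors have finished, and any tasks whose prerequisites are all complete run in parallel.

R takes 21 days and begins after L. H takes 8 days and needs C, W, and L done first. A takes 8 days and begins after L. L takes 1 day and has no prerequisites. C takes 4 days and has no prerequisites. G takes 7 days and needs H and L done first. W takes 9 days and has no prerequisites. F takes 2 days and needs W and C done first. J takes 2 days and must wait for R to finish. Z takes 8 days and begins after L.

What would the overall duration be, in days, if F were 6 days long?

The binding path is L→R→J = 1+21+2 = 24; finish at 24 days.
F has 13 days of float (longest path through it is 11).
That remains the longest chain; total 24 days.

24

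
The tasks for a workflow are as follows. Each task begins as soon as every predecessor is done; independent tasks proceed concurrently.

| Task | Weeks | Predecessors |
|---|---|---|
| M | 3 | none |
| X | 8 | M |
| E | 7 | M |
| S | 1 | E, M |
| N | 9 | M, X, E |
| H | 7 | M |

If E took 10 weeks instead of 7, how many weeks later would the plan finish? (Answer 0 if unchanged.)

2

As given, the longest chain is M→X→N = 3+8+9 = 20, so the finish is 20 weeks.
E is off the critical path — its longest chain is 19 weeks, giving 1 of slack.
New critical path: M→E→N = 3+10+9 = 22 ⇒ 22 weeks.
Change in finish: 22 − 20 = +2 weeks.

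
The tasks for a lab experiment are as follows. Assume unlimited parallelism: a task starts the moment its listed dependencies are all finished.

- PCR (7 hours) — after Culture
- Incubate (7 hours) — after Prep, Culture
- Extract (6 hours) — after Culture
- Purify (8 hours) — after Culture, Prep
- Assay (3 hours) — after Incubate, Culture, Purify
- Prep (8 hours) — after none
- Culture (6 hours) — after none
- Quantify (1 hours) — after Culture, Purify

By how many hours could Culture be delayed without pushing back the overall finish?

Critical path: Prep→Purify→Assay = 8+8+3 = 19, so the finish is 19 hours.
Longest path through Culture: 17 hours (earliest finish 6, latest finish 8).
So Culture can slip 8 − 6 = 2 hours.

2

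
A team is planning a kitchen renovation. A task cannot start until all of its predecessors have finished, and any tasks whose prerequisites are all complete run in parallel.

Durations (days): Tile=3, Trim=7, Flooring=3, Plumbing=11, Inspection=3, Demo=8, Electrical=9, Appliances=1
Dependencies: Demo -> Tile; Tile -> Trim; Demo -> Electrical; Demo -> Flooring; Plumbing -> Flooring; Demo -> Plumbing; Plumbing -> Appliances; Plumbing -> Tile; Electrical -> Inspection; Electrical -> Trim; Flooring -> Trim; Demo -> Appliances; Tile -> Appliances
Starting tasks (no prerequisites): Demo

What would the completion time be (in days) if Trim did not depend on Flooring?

29

Original critical path: Demo→Plumbing→Flooring→Trim = 8+11+3+7 = 29 ⇒ 29 days.
Dropping Flooring→Trim doesn't change Trim's earliest start (22); another predecessor still binds.
After: Demo→Plumbing→Tile→Trim = 8+11+3+7 = 29 → 29 days.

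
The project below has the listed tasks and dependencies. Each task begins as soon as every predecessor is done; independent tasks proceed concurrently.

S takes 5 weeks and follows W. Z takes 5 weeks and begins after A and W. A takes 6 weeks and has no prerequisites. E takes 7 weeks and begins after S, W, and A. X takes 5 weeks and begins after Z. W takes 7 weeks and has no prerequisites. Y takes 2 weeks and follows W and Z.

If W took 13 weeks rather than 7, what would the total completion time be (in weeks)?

25

As given, the longest chain is W→S→E = 7+5+7 = 19, so the finish is 19 weeks.
W lies on that path, so at 13 weeks the path becomes 25 weeks.
No other chain overtakes it, so the finish is 25 weeks.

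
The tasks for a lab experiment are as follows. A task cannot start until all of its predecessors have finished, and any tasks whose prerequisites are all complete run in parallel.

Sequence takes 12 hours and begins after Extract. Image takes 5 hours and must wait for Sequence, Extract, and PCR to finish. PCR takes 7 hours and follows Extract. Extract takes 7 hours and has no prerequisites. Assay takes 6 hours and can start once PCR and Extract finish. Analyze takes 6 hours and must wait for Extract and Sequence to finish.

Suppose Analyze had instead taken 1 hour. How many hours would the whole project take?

Baseline: Extract→Sequence→Analyze = 7+12+6 = 25 → 25 hours.
Since Analyze is critical, the -5 change carries straight to that chain (now 20 hours).
New critical path: Extract→Sequence→Image = 7+12+5 = 24 ⇒ 24 hours.

24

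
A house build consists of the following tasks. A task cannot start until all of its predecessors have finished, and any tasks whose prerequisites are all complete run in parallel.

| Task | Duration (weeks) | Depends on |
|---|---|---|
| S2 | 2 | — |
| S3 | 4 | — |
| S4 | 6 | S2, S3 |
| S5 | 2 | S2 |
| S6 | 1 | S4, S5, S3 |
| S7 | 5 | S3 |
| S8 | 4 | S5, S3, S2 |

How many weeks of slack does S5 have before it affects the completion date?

Critical path: S3→S4→S6 = 4+6+1 = 11, so the finish is 11 weeks.
The longest chain containing S5 totals 8 weeks.
So S5 can slip 7 − 4 = 3 weeks.

3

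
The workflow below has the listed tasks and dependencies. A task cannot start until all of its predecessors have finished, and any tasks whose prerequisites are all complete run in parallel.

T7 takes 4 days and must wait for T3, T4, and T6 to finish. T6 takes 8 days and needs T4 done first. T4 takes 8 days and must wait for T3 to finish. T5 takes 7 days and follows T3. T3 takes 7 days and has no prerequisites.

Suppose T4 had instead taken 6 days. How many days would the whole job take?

25

Actual critical path: T3→T4→T6→T7 = 7+8+8+4 = 27 ⇒ 27 days.
T4 lies on that path, so at 6 days the path becomes 25 days.
No other chain overtakes it, so the finish is 25 days.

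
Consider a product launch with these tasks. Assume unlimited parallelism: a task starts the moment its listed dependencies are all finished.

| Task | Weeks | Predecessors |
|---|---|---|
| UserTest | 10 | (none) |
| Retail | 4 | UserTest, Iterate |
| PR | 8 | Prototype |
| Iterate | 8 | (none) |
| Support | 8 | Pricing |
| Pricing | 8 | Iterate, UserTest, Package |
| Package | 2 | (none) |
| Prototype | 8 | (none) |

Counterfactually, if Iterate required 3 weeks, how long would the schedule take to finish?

As given, the longest chain is UserTest→Pricing→Support = 10+8+8 = 26, so the finish is 26 weeks.
Iterate has 2 weeks of float (longest path through it is 24).
That remains the longest chain; total 26 weeks.

26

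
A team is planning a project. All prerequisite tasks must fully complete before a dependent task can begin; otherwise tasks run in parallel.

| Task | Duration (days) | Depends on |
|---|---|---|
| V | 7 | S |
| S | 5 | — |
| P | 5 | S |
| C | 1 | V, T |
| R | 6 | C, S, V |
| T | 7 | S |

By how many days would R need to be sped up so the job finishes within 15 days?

4

Current finish: 19 days; target: 15.
R is on every critical path, so each day cut from R cuts the finish by one (this holds down to a finish of 14).
Need 19 − 15 = 4 days off R → R becomes 2 days, finish becomes 15.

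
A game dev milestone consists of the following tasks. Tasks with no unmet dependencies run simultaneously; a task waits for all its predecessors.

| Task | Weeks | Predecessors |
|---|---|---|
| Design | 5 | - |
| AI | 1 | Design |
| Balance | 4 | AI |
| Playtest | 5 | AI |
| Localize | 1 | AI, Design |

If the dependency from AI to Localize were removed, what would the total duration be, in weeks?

11

Before: longest chain Design→AI→Playtest = 5+1+5 = 11, finish 11.
Without AI→Localize, Localize's earliest start moves from 6 to 5.
The longest chain is now Design→AI→Playtest = 5+1+5 = 11, so the project takes 11 weeks.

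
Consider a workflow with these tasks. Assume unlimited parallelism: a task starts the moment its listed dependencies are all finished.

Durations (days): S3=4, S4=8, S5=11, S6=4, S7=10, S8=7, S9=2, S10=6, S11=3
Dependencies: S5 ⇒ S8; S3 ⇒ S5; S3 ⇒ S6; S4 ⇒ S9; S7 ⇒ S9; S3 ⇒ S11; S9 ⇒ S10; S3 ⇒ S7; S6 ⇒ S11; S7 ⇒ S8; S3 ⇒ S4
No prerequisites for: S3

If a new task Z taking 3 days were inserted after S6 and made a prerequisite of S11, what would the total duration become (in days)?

Originally the job takes 22 days.
With Z inserted, S11 now waits for max(S3, S6, Z).
New critical path: S3→S5→S8 = 4+11+7 = 22 ⇒ 22 days.

22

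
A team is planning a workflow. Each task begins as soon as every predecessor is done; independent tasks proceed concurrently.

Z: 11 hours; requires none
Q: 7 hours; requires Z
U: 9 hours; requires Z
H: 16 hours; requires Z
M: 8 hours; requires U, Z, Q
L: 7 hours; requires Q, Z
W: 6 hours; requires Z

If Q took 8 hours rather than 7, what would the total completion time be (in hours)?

28

Baseline: Z→U→M = 11+9+8 = 28 → 28 hours.
The longest path through Q is only 26 hours, so Q has float 2.
No other chain overtakes it, so the finish is 28 hours.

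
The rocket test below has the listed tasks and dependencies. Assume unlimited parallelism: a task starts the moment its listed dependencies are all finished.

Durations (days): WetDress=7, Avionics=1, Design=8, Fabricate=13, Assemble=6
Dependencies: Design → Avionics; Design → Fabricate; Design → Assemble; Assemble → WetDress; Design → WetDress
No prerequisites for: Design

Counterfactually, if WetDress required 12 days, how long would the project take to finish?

The binding path is Design→Assemble→WetDress = 8+6+7 = 21; finish at 21 days.
WetDress is on the critical path; changing it to 12 makes that path 26 days.
That remains the longest chain; total 26 days.

26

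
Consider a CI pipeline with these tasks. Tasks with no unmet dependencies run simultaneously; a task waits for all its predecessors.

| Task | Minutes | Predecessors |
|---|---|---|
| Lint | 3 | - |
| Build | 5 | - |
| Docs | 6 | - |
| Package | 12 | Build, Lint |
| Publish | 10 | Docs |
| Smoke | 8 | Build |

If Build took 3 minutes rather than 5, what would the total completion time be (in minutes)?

The binding path is Build→Package = 5+12 = 17; finish at 17 minutes.
Since Build is critical, the -2 change carries straight to that chain (now 15 minutes).
Now Docs→Publish = 6+10 = 16 is longest, so the finish becomes 16 minutes.

16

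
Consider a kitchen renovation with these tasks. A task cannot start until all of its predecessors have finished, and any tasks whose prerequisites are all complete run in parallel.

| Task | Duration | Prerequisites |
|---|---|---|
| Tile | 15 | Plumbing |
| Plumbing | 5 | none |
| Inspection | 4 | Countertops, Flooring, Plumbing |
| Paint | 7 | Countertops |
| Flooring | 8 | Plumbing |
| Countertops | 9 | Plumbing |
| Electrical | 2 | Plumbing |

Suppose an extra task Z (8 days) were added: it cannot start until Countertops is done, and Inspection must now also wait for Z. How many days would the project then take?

Originally the project takes 21 days.
With Z inserted, Inspection now waits for max(Countertops, Flooring, Plumbing, Z).
New critical path: Plumbing→Countertops→Z→Inspection = 5+9+8+4 = 26 ⇒ 26 days.

26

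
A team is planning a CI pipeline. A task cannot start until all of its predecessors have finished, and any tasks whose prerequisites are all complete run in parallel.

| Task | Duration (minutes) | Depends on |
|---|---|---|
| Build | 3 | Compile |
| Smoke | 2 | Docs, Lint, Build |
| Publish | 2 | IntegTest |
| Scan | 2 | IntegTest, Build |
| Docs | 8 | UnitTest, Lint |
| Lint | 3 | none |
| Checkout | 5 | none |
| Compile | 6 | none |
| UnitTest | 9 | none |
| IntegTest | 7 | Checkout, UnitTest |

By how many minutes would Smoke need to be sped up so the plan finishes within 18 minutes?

Current finish: 19 minutes; target: 18.
Smoke is on every critical path, so each minute cut from Smoke cuts the finish by one (this holds down to a finish of 18).
Need 19 − 18 = 1 minute off Smoke → Smoke becomes 1 minute, finish becomes 18.

1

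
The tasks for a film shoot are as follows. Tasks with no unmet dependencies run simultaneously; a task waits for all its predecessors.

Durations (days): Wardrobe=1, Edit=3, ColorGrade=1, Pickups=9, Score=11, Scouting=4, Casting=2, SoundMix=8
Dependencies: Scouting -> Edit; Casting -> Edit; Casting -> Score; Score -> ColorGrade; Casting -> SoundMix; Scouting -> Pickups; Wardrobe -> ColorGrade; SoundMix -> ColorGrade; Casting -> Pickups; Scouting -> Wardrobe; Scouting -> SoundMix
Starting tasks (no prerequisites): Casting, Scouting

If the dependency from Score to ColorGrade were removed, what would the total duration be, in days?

13

With the dependency in place, Casting→Score→ColorGrade = 2+11+1 = 14 sets the finish at 14 days.
Without Score→ColorGrade, ColorGrade's earliest start moves from 13 to 12.
New critical path: Casting→Score = 2+11 = 13 ⇒ 13 days.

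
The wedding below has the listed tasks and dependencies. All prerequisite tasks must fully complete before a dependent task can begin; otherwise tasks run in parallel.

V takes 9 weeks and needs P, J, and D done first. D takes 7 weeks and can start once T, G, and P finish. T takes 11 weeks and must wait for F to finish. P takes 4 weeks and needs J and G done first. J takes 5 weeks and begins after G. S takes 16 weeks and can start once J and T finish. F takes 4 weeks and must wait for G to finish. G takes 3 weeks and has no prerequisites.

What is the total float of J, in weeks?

6

The longest chain is G→F→T→D→V = 3+4+11+7+9 = 34; overall finish 34 weeks.
The longest chain containing J totals 28 weeks.
Float = 34 − 28 = 6.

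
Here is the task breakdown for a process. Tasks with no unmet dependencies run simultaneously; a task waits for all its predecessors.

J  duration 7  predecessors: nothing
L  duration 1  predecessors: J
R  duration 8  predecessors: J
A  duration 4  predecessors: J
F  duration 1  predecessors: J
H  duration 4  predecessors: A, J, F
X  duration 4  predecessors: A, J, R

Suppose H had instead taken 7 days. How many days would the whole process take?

19

Critical path before the change: J→R→X = 7+8+4 = 19 giving 19 days.
H is off the critical path — its longest chain is 15 days, giving 4 of slack.
The critical path is still J→R→X; finish is now 19 days.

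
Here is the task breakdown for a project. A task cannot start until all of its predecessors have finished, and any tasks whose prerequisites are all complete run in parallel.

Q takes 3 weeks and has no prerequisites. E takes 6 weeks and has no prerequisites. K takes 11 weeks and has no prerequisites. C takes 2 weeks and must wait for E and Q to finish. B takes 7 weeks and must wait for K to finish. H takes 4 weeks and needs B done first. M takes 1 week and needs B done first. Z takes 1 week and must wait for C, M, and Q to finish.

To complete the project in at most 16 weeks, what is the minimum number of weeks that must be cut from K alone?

6

Current finish: 22 weeks; target: 16.
K is on every critical path, so each week cut from K cuts the finish by one (this holds down to a finish of 12).
Need 22 − 16 = 6 weeks off K → K becomes 5 weeks, finish becomes 16.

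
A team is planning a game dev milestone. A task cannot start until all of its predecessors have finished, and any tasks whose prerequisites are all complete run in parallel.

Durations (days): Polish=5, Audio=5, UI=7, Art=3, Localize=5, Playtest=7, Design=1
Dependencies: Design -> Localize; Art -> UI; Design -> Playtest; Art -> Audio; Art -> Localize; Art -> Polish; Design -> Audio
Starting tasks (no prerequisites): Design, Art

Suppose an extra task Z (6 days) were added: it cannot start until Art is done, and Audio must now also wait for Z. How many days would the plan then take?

Originally the plan takes 10 days.
With Z inserted, Audio now waits for max(Art, Design, Z).
New critical path: Art→Z→Audio = 3+6+5 = 14 ⇒ 14 days.

14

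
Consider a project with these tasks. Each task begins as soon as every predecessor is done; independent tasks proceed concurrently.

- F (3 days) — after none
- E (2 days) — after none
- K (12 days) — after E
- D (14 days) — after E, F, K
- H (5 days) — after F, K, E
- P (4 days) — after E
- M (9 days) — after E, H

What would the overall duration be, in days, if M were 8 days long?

Baseline: E→K→H→M = 2+12+5+9 = 28 → 28 days.
Since M is critical, the -1 change carries straight to that chain (now 27 days).
New critical path: E→K→D = 2+12+14 = 28 ⇒ 28 days.

28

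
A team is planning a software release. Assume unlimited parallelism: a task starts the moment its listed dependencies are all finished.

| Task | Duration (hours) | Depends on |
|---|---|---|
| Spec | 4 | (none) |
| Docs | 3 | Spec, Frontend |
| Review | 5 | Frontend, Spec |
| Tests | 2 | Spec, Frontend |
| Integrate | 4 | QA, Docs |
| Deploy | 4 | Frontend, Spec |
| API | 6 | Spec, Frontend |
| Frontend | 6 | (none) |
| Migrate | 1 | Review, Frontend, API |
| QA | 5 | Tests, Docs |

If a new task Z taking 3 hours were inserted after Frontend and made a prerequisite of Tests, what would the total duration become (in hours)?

Originally the job takes 18 hours.
With Z inserted, Tests now waits for max(Spec, Frontend, Z).
New critical path: Frontend→Z→Tests→QA→Integrate = 6+3+2+5+4 = 20 ⇒ 20 hours.

20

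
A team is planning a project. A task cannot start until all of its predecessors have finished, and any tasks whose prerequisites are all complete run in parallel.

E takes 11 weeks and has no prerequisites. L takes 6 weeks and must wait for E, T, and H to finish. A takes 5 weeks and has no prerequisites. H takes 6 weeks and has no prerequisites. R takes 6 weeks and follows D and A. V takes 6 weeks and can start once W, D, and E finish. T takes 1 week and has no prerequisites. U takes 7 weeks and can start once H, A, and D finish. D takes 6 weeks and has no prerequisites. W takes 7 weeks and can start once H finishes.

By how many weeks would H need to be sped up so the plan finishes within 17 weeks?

2

Current finish: 19 weeks; target: 17.
H is on every critical path, so each week cut from H cuts the finish by one (this holds down to a finish of 17).
Need 19 − 17 = 2 weeks off H → H becomes 4 weeks, finish becomes 17.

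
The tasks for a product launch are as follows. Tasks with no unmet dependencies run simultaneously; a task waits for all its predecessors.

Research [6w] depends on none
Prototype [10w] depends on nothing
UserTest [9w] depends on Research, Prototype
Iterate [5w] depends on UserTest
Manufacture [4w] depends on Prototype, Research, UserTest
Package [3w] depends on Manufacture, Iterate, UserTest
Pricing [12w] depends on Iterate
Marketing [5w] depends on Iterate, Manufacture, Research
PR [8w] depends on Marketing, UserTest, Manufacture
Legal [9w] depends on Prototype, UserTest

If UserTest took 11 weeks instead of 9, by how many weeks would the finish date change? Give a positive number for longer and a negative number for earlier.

Critical path before the change: Prototype→UserTest→Iterate→Marketing→PR = 10+9+5+5+8 = 37 giving 37 weeks.
UserTest is on the critical path; changing it to 11 makes that path 39 weeks.
No other chain overtakes it, so the finish is 39 weeks.
Change in finish: 39 − 37 = +2 weeks.

2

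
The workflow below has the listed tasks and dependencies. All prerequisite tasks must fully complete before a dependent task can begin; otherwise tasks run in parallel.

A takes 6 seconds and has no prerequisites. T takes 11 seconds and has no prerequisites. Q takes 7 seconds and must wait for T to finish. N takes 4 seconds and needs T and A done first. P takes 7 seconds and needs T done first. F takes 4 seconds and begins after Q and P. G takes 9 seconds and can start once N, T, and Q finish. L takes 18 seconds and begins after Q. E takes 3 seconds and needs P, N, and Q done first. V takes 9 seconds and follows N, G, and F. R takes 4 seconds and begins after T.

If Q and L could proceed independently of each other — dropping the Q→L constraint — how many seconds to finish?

Before: longest chain T→Q→G→V = 11+7+9+9 = 36, finish 36.
Without Q→L, L's earliest start moves from 18 to 0.
After: T→Q→G→V = 11+7+9+9 = 36 → 36 seconds.

36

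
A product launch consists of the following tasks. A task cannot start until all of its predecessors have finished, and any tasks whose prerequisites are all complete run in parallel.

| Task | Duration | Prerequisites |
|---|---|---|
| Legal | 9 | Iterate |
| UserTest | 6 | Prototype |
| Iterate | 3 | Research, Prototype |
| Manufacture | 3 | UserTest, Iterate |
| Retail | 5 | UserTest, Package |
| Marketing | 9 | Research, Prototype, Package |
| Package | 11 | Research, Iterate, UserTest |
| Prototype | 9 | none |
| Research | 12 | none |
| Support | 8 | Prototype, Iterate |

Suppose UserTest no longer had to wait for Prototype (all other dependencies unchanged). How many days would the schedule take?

35

With the dependency in place, Research→Iterate→Package→Marketing = 12+3+11+9 = 35 sets the finish at 35 days.
Without Prototype→UserTest, UserTest's earliest start moves from 9 to 0.
After: Research→Iterate→Package→Marketing = 12+3+11+9 = 35 → 35 days.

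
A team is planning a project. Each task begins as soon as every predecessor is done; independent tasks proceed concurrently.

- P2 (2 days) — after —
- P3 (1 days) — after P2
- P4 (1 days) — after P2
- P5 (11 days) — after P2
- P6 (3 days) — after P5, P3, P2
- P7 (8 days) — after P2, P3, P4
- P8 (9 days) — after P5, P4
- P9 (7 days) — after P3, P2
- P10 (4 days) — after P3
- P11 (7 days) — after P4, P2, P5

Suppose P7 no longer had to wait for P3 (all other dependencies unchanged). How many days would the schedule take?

Original critical path: P2→P5→P8 = 2+11+9 = 22 ⇒ 22 days.
Dropping P3→P7 doesn't change P7's earliest start (3); another predecessor still binds.
The longest chain is now P2→P5→P8 = 2+11+9 = 22, so the schedule takes 22 days.

22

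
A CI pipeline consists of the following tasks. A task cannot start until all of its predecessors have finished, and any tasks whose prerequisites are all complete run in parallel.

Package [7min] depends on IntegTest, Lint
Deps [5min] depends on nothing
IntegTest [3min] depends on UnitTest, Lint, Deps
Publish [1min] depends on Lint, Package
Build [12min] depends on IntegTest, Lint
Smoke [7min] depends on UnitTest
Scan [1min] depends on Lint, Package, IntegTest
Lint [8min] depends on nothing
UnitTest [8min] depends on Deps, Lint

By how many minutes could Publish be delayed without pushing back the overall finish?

4

Critical path: Lint→UnitTest→IntegTest→Build = 8+8+3+12 = 31, so the finish is 31 minutes.
The longest chain containing Publish totals 27 minutes.
So Publish can slip 31 − 27 = 4 minutes.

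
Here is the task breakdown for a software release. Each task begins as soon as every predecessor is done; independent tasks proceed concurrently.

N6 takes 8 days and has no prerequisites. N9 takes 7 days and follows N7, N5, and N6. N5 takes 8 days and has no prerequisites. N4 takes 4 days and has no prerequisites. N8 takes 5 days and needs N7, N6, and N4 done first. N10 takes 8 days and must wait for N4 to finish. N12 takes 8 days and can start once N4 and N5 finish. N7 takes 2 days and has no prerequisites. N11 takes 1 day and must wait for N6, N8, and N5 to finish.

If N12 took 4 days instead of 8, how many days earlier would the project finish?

Actual critical path: N5→N12 = 8+8 = 16 ⇒ 16 days.
N12 lies on that path, so at 4 days the path becomes 12 days.
The binding chain switches to N5→N9 = 8+7 = 15; finish 15 days.
Change in finish: 15 − 16 = -1 days.

1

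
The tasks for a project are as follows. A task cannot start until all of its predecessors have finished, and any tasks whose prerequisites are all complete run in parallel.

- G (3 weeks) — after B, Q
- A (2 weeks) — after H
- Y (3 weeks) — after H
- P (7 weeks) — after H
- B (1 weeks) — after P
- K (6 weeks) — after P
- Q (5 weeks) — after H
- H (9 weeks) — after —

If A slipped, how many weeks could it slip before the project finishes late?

H→P→K = 9+7+6 = 22 sets the makespan at 22 weeks.
The longest chain containing A totals 11 weeks.
So A can slip 22 − 11 = 11 weeks.

11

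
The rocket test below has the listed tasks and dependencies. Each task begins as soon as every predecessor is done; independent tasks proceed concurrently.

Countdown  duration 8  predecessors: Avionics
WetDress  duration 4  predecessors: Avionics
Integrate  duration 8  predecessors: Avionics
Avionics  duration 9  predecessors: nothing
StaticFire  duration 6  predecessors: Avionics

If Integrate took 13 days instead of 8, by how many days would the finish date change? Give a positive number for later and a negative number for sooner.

5

Critical path before the change: Avionics→Integrate = 9+8 = 17 giving 17 days.
Integrate is on the critical path; changing it to 13 makes that path 22 days.
That remains the longest chain; total 22 days.
Change in finish: 22 − 17 = +5 days.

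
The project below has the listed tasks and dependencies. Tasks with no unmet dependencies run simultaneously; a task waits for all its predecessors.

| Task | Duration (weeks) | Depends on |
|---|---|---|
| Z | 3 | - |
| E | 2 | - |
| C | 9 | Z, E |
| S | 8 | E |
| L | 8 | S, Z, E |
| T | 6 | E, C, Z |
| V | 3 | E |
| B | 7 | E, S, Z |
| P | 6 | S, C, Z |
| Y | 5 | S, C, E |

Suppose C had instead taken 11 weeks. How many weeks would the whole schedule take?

20

Baseline: Z→C→T = 3+9+6 = 18 → 18 weeks.
C is on the critical path; changing it to 11 makes that path 20 weeks.
No other chain overtakes it, so the finish is 20 weeks.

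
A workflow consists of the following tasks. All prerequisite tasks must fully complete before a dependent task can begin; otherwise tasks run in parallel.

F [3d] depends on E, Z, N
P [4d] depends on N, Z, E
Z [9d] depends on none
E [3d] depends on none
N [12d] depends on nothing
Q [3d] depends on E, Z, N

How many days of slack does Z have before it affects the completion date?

The longest chain is N→P = 12+4 = 16; overall finish 16 days.
Longest path through Z: 13 days (earliest finish 9, latest finish 12).
Slack of Z = 3 − 0 = 3 days.

3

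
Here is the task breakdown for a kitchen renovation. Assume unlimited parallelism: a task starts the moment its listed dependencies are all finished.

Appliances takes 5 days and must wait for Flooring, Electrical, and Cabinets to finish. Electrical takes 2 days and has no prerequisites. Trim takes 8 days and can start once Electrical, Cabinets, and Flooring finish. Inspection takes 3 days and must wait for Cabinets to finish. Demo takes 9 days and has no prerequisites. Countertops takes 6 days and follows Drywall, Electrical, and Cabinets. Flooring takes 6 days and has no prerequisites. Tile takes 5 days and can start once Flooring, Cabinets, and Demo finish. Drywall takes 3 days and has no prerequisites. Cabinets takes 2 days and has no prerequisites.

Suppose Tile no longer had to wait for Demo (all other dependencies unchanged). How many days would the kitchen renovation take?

14

With the dependency in place, Demo→Tile = 9+5 = 14 sets the finish at 14 days.
Without Demo→Tile, Tile's earliest start moves from 9 to 6.
New critical path: Flooring→Trim = 6+8 = 14 ⇒ 14 days.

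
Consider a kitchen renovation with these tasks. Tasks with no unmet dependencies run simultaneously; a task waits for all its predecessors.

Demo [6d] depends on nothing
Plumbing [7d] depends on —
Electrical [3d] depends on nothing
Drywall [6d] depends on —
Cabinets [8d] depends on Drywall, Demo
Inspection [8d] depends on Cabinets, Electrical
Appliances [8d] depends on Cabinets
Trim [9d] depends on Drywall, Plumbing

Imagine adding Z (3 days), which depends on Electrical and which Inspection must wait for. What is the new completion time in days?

Originally the job takes 22 days.
With Z inserted, Inspection now waits for max(Cabinets, Electrical, Z).
New critical path: Demo→Cabinets→Inspection = 6+8+8 = 22 ⇒ 22 days.

22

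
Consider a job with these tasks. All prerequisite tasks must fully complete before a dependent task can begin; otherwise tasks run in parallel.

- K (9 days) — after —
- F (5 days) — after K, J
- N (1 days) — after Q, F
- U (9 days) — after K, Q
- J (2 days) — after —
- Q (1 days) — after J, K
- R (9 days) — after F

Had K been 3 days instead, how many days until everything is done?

17

The binding path is K→F→R = 9+5+9 = 23; finish at 23 days.
K lies on that path, so at 3 days the path becomes 17 days.
That remains the longest chain; total 17 days.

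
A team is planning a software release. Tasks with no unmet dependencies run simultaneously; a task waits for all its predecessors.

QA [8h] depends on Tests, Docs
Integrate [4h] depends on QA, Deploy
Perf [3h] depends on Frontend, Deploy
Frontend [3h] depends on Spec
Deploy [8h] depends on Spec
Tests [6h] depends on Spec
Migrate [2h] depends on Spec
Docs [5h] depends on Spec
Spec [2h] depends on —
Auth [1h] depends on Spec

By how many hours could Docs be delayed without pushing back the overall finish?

Critical path: Spec→Tests→QA→Integrate = 2+6+8+4 = 20, so the finish is 20 hours.
Longest path through Docs: 19 hours (earliest finish 7, latest finish 8).
Slack of Docs = 3 − 2 = 1 hour.

1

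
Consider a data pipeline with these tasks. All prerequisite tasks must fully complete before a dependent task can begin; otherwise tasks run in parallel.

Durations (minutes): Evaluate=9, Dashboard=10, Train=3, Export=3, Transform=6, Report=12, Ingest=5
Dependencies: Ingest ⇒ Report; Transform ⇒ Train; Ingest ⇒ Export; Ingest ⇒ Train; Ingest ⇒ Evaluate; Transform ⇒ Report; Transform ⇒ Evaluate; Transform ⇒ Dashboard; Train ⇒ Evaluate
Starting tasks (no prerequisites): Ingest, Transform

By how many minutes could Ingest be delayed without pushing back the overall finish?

The longest chain is Transform→Train→Evaluate = 6+3+9 = 18; overall finish 18 minutes.
Ingest finishes as early as 5 and must finish by 6.
So Ingest can slip 6 − 5 = 1 minute.

1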